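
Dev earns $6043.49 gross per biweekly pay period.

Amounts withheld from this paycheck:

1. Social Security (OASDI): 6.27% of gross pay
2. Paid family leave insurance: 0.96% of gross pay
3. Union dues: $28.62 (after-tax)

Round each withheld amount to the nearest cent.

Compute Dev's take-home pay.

$5577.92

Social Security (OASDI): $6043.49 × 0.0627 = $378.93
Paid family leave insurance: $6043.49 × 0.0096 = $58.02
Union dues: $28.62
Total deductions = $378.93 + $58.02 + $28.62 = $465.57
Net pay = $6043.49 − $465.57 = $5577.92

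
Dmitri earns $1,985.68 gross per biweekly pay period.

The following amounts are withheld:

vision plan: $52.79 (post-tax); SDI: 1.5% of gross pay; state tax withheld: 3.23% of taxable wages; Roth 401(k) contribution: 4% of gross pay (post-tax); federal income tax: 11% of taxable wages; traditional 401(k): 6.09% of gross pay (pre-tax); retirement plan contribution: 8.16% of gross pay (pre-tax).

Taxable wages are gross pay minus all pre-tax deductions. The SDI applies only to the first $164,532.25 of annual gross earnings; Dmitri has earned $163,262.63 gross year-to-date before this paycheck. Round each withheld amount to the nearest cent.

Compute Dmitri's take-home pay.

Retirement plan contribution: $1,985.68 × 0.0816 = $162.03
Traditional 401(k): $1,985.68 × 0.0609 = $120.93
Pre-tax total = $162.03 + $120.93 = $282.96
Taxable wages = $1,985.68 − $282.96 = $1,702.72
State tax withheld: $1,702.72 × 0.0323 = $55.00
Federal income tax: $1,702.72 × 0.11 = $187.30
SDI: only $164,532.25 − $163,262.63 = $1,269.62 of this check is subject → $1,269.62 × 0.015 = $19.04
Vision plan: $52.79
Roth 401(k) contribution: $1,985.68 × 0.04 = $79.43
Total deductions = $162.03 + $120.93 + $55.00 + $187.30 + $19.04 + $52.79 + $79.43 = $676.52
Net pay = $1,985.68 − $676.52 = $1,309.16

$1,309.16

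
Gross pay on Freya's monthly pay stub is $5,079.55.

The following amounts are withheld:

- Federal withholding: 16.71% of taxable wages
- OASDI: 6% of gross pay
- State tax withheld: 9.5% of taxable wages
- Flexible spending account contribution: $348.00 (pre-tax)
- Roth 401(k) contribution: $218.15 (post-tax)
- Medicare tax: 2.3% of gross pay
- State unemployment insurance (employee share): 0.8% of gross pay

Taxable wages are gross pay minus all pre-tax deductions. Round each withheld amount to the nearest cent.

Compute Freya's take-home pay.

$2,811.02

Flexible spending account contribution: $348.00
Taxable wages = $5,079.55 − $348.00 = $4,731.55
State tax withheld: $4,731.55 × 0.095 = $449.50
Federal withholding: $4,731.55 × 0.1671 = $790.64
Medicare tax: $5,079.55 × 0.023 = $116.83
OASDI: $5,079.55 × 0.06 = $304.77
State unemployment insurance (employee share): $5,079.55 × 0.008 = $40.64
Roth 401(k) contribution: $218.15
Total deductions = $348.00 + $449.50 + $790.64 + $116.83 + $304.77 + $40.64 + $218.15 = $2,268.53
Net pay = $5,079.55 − $2,268.53 = $2,811.02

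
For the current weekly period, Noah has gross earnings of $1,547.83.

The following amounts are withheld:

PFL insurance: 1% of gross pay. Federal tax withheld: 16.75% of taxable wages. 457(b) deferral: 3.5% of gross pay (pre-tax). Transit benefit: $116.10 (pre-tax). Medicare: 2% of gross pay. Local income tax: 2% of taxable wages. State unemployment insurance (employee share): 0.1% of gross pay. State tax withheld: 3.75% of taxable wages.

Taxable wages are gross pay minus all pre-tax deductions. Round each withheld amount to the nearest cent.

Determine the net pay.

$1,019.62

457(b) deferral: $1,547.83 × 0.035 = $54.17
Transit benefit: $116.10
Pre-tax total = $54.17 + $116.10 = $170.27
Taxable wages = $1,547.83 − $170.27 = $1,377.56
Local income tax: $1,377.56 × 0.02 = $27.55
State tax withheld: $1,377.56 × 0.0375 = $51.66
Federal tax withheld: $1,377.56 × 0.1675 = $230.74
Medicare: $1,547.83 × 0.02 = $30.96
PFL insurance: $1,547.83 × 0.01 = $15.48
State unemployment insurance (employee share): $1,547.83 × 0.001 = $1.55
Total deductions = $54.17 + $116.10 + $27.55 + $51.66 + $230.74 + $30.96 + $15.48 + $1.55 = $528.21
Net pay = $1,547.83 − $528.21 = $1,019.62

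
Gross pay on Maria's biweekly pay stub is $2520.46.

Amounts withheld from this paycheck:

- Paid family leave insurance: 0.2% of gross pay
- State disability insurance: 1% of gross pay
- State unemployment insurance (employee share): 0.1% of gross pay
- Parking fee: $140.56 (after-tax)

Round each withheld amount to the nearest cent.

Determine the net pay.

$2347.14

State disability insurance: $2520.46 × 0.01 = $25.20
Paid family leave insurance: $2520.46 × 0.002 = $5.04
State unemployment insurance (employee share): $2520.46 × 0.001 = $2.52
Parking fee: $140.56
Total deductions = $25.20 + $5.04 + $2.52 + $140.56 = $173.32
Net pay = $2520.46 − $173.32 = $2347.14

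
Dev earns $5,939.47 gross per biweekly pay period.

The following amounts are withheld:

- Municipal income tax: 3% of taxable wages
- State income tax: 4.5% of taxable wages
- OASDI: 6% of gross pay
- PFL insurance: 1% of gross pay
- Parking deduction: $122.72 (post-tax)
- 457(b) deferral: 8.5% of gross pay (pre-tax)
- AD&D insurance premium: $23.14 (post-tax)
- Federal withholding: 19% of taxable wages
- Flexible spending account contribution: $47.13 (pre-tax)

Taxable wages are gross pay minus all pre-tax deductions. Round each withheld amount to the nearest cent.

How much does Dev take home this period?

$3,398.19

457(b) deferral: $5,939.47 × 0.085 = $504.85
Flexible spending account contribution: $47.13
Pre-tax total = $504.85 + $47.13 = $551.98
Taxable wages = $5,939.47 − $551.98 = $5,387.49
Municipal income tax: $5,387.49 × 0.03 = $161.62
Federal withholding: $5,387.49 × 0.19 = $1,023.62
State income tax: $5,387.49 × 0.045 = $242.44
OASDI: $5,939.47 × 0.06 = $356.37
PFL insurance: $5,939.47 × 0.01 = $59.39
AD&D insurance premium: $23.14
Parking deduction: $122.72
Total deductions = $504.85 + $47.13 + $161.62 + $1,023.62 + $242.44 + $356.37 + $59.39 + $23.14 + $122.72 = $2,541.28
Net pay = $5,939.47 − $2,541.28 = $3,398.19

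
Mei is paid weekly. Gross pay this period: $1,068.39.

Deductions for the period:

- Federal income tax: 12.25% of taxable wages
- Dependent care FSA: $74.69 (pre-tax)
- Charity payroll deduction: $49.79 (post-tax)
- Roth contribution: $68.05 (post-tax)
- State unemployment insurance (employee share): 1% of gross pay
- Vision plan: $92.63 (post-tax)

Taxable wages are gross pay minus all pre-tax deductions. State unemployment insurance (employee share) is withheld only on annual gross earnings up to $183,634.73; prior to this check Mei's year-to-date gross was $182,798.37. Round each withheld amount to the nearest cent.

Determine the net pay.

Dependent care FSA: $74.69
Taxable wages = $1,068.39 − $74.69 = $993.70
Federal income tax: $993.70 × 0.1225 = $121.73
State unemployment insurance (employee share): only $183,634.73 − $182,798.37 = $836.36 of this check is subject → $836.36 × 0.01 = $8.36
Roth contribution: $68.05
Vision plan: $92.63
Charity payroll deduction: $49.79
Total deductions = $74.69 + $121.73 + $8.36 + $68.05 + $92.63 + $49.79 = $415.25
Net pay = $1,068.39 − $415.25 = $653.14

$653.14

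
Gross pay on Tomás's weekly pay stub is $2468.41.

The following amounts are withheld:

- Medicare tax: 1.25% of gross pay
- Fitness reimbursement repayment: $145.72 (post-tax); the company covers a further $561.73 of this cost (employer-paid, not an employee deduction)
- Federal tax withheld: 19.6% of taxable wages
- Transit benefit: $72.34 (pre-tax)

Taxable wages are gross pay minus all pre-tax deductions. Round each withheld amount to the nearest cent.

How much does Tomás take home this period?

Transit benefit: $72.34
Taxable wages = $2468.41 − $72.34 = $2396.07
Federal tax withheld: $2396.07 × 0.196 = $469.63
Medicare tax: $2468.41 × 0.0125 = $30.86
Fitness reimbursement repayment: $145.72
(Employer's $561.73 toward fitness reimbursement repayment is not withheld from the employee.)
Total deductions = $72.34 + $469.63 + $30.86 + $145.72 = $718.55
Net pay = $2468.41 − $718.55 = $1749.86

$1749.86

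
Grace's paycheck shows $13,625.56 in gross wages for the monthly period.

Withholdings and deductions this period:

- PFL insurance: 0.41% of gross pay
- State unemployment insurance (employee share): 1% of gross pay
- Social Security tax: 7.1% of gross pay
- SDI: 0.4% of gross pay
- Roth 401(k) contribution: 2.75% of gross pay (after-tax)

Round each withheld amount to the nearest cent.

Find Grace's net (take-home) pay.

SDI: $13,625.56 × 0.004 = $54.50
PFL insurance: $13,625.56 × 0.0041 = $55.86
State unemployment insurance (employee share): $13,625.56 × 0.01 = $136.26
Social Security tax: $13,625.56 × 0.071 = $967.41
Roth 401(k) contribution: $13,625.56 × 0.0275 = $374.70
Total deductions = $54.50 + $55.86 + $136.26 + $967.41 + $374.70 = $1,588.73
Net pay = $13,625.56 − $1,588.73 = $12,036.83

$12,036.83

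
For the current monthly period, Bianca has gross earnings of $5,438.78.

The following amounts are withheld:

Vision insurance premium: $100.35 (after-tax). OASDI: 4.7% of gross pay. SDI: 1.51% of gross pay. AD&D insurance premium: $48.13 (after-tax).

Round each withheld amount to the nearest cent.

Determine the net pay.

$4,952.55

OASDI: $5,438.78 × 0.047 = $255.62
SDI: $5,438.78 × 0.0151 = $82.13
AD&D insurance premium: $48.13
Vision insurance premium: $100.35
Total deductions = $255.62 + $82.13 + $48.13 + $100.35 = $486.23
Net pay = $5,438.78 − $486.23 = $4,952.55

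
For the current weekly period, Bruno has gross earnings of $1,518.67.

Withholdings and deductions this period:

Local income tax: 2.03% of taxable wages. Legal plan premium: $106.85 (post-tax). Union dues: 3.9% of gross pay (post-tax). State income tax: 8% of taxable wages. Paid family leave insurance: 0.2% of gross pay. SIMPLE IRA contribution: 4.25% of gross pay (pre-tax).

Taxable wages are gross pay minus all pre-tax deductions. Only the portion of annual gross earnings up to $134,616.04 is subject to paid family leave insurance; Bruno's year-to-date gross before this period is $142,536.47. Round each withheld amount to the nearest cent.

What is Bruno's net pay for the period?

SIMPLE IRA contribution: $1,518.67 × 0.0425 = $64.54
Taxable wages = $1,518.67 − $64.54 = $1,454.13
Local income tax: $1,454.13 × 0.0203 = $29.52
State income tax: $1,454.13 × 0.08 = $116.33
Paid family leave insurance: annual cap $134,616.04 already reached (YTD $142,536.47), so $0.00
Legal plan premium: $106.85
Union dues: $1,518.67 × 0.039 = $59.23
Total deductions = $64.54 + $29.52 + $116.33 + $0.00 + $106.85 + $59.23 = $376.47
Net pay = $1,518.67 − $376.47 = $1,142.20

$1,142.20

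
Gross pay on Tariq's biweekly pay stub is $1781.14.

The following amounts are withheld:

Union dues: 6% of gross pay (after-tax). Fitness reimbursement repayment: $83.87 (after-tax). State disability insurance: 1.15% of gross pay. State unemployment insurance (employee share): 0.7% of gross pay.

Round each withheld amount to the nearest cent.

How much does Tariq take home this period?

$1557.45

State disability insurance: $1781.14 × 0.0115 = $20.48
State unemployment insurance (employee share): $1781.14 × 0.007 = $12.47
Union dues: $1781.14 × 0.06 = $106.87
Fitness reimbursement repayment: $83.87
Total deductions = $20.48 + $12.47 + $106.87 + $83.87 = $223.69
Net pay = $1781.14 − $223.69 = $1557.45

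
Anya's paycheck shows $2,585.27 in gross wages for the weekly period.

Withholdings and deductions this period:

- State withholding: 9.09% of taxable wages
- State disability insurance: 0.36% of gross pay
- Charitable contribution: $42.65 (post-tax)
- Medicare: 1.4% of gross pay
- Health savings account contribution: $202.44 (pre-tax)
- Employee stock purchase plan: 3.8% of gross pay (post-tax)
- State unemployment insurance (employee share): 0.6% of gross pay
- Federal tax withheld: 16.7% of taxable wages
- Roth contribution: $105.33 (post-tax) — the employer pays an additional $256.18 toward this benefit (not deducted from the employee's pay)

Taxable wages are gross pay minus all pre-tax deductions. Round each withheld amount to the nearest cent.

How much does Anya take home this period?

Health savings account contribution: $202.44
Taxable wages = $2,585.27 − $202.44 = $2,382.83
Federal tax withheld: $2,382.83 × 0.167 = $397.93
State withholding: $2,382.83 × 0.0909 = $216.60
Medicare: $2,585.27 × 0.014 = $36.19
State unemployment insurance (employee share): $2,585.27 × 0.006 = $15.51
State disability insurance: $2,585.27 × 0.0036 = $9.31
Roth contribution: $105.33
Charitable contribution: $42.65
Employee stock purchase plan: $2,585.27 × 0.038 = $98.24
(Employer's $256.18 toward Roth contribution is not withheld from the employee.)
Total deductions = $202.44 + $397.93 + $216.60 + $36.19 + $15.51 + $9.31 + $105.33 + $42.65 + $98.24 = $1,124.20
Net pay = $2,585.27 − $1,124.20 = $1,461.07

$1,461.07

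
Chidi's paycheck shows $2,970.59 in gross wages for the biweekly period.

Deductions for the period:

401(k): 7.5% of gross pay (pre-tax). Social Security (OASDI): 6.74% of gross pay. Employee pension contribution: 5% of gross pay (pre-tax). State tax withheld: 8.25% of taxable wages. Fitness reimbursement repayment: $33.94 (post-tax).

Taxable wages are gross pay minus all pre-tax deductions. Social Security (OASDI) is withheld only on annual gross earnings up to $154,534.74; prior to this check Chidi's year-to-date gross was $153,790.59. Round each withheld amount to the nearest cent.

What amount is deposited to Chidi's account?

$2,300.73

Employee pension contribution: $2,970.59 × 0.05 = $148.53
401(k): $2,970.59 × 0.075 = $222.79
Pre-tax total = $148.53 + $222.79 = $371.32
Taxable wages = $2,970.59 − $371.32 = $2,599.27
State tax withheld: $2,599.27 × 0.0825 = $214.44
Social Security (OASDI): only $154,534.74 − $153,790.59 = $744.15 of this check is subject → $744.15 × 0.0674 = $50.16
Fitness reimbursement repayment: $33.94
Total deductions = $148.53 + $222.79 + $214.44 + $50.16 + $33.94 = $669.86
Net pay = $2,970.59 − $669.86 = $2,300.73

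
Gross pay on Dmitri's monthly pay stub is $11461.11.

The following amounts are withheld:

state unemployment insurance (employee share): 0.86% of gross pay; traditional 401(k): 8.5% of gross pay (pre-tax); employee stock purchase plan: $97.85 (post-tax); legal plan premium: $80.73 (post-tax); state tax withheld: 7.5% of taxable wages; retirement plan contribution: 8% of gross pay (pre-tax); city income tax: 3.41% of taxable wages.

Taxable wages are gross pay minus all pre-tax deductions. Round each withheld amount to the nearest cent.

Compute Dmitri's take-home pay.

$8248.79

Retirement plan contribution: $11461.11 × 0.08 = $916.89
Traditional 401(k): $11461.11 × 0.085 = $974.19
Pre-tax total = $916.89 + $974.19 = $1891.08
Taxable wages = $11461.11 − $1891.08 = $9570.03
City income tax: $9570.03 × 0.0341 = $326.34
State tax withheld: $9570.03 × 0.075 = $717.75
State unemployment insurance (employee share): $11461.11 × 0.0086 = $98.57
Legal plan premium: $80.73
Employee stock purchase plan: $97.85
Total deductions = $916.89 + $974.19 + $326.34 + $717.75 + $98.57 + $80.73 + $97.85 = $3212.32
Net pay = $11461.11 − $3212.32 = $8248.79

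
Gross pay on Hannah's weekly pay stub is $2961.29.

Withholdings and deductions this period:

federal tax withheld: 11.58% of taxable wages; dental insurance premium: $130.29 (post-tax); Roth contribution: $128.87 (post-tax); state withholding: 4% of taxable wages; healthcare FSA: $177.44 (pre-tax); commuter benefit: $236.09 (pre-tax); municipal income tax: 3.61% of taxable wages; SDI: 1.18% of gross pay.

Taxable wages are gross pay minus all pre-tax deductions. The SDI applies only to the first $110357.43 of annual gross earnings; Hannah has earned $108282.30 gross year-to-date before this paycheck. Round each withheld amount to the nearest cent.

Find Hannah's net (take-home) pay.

Commuter benefit: $236.09
Healthcare FSA: $177.44
Pre-tax total = $236.09 + $177.44 = $413.53
Taxable wages = $2961.29 − $413.53 = $2547.76
State withholding: $2547.76 × 0.04 = $101.91
Federal tax withheld: $2547.76 × 0.1158 = $295.03
Municipal income tax: $2547.76 × 0.0361 = $91.97
SDI: only $110357.43 − $108282.30 = $2075.13 of this check is subject → $2075.13 × 0.0118 = $24.49
Roth contribution: $128.87
Dental insurance premium: $130.29
Total deductions = $236.09 + $177.44 + $101.91 + $295.03 + $91.97 + $24.49 + $128.87 + $130.29 = $1186.09
Net pay = $2961.29 − $1186.09 = $1775.20

$1775.20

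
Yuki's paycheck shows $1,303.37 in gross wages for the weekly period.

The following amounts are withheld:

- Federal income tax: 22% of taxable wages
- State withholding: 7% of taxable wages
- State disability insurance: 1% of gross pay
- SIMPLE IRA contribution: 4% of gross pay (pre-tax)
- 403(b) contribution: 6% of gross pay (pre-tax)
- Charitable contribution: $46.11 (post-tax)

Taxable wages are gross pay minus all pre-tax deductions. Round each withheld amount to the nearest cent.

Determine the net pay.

SIMPLE IRA contribution: $1,303.37 × 0.04 = $52.13
403(b) contribution: $1,303.37 × 0.06 = $78.20
Pre-tax total = $52.13 + $78.20 = $130.33
Taxable wages = $1,303.37 − $130.33 = $1,173.04
State withholding: $1,173.04 × 0.07 = $82.11
Federal income tax: $1,173.04 × 0.22 = $258.07
State disability insurance: $1,303.37 × 0.01 = $13.03
Charitable contribution: $46.11
Total deductions = $52.13 + $78.20 + $82.11 + $258.07 + $13.03 + $46.11 = $529.65
Net pay = $1,303.37 − $529.65 = $773.72

$773.72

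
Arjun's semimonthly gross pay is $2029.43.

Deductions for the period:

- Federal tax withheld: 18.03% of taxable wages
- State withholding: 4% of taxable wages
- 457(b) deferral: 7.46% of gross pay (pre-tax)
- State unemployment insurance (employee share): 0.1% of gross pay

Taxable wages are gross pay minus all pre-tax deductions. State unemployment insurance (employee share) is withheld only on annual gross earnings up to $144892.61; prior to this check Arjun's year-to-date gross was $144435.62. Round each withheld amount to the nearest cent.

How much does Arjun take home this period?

$1463.84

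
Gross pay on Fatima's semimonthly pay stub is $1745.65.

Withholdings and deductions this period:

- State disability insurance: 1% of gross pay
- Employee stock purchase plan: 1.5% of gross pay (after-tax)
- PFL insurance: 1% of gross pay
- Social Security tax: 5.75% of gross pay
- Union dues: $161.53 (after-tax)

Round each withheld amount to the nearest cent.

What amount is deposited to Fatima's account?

$1422.65

State disability insurance: $1745.65 × 0.01 = $17.46
Social Security tax: $1745.65 × 0.0575 = $100.37
PFL insurance: $1745.65 × 0.01 = $17.46
Union dues: $161.53
Employee stock purchase plan: $1745.65 × 0.015 = $26.18
Total deductions = $17.46 + $100.37 + $17.46 + $161.53 + $26.18 = $323.00
Net pay = $1745.65 − $323.00 = $1422.65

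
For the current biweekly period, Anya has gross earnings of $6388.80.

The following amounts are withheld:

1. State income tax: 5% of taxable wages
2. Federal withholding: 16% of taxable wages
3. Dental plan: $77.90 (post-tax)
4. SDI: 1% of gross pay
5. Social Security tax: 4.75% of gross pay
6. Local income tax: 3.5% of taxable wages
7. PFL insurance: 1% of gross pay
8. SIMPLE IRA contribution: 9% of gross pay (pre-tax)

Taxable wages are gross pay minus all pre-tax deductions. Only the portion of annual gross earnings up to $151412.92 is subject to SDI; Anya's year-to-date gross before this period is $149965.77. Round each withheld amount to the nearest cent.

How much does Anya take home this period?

SIMPLE IRA contribution: $6388.80 × 0.09 = $574.99
Taxable wages = $6388.80 − $574.99 = $5813.81
Federal withholding: $5813.81 × 0.16 = $930.21
State income tax: $5813.81 × 0.05 = $290.69
Local income tax: $5813.81 × 0.035 = $203.48
PFL insurance: $6388.80 × 0.01 = $63.89
SDI: only $151412.92 − $149965.77 = $1447.15 of this check is subject → $1447.15 × 0.01 = $14.47
Social Security tax: $6388.80 × 0.0475 = $303.47
Dental plan: $77.90
Total deductions = $574.99 + $930.21 + $290.69 + $203.48 + $63.89 + $14.47 + $303.47 + $77.90 = $2459.10
Net pay = $6388.80 − $2459.10 = $3929.70

$3929.70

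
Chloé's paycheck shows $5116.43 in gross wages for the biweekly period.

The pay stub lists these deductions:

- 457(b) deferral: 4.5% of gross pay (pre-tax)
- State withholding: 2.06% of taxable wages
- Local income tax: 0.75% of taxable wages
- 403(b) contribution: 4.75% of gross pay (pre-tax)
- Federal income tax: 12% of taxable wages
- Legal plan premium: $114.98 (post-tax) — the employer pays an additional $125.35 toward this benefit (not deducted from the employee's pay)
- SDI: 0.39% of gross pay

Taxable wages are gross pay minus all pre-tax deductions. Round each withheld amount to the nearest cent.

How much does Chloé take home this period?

$3820.58

457(b) deferral: $5116.43 × 0.045 = $230.24
403(b) contribution: $5116.43 × 0.0475 = $243.03
Pre-tax total = $230.24 + $243.03 = $473.27
Taxable wages = $5116.43 − $473.27 = $4643.16
Local income tax: $4643.16 × 0.0075 = $34.82
Federal income tax: $4643.16 × 0.12 = $557.18
State withholding: $4643.16 × 0.0206 = $95.65
SDI: $5116.43 × 0.0039 = $19.95
Legal plan premium: $114.98
(Employer's $125.35 toward legal plan premium is not withheld from the employee.)
Total deductions = $230.24 + $243.03 + $34.82 + $557.18 + $95.65 + $19.95 + $114.98 = $1295.85
Net pay = $5116.43 − $1295.85 = $3820.58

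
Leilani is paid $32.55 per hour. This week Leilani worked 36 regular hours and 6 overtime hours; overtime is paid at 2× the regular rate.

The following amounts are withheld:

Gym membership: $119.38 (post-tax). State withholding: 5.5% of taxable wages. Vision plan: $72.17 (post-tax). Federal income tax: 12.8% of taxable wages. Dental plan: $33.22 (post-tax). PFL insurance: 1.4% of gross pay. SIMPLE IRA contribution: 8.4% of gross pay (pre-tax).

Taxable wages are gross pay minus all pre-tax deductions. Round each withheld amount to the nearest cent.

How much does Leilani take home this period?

$922.62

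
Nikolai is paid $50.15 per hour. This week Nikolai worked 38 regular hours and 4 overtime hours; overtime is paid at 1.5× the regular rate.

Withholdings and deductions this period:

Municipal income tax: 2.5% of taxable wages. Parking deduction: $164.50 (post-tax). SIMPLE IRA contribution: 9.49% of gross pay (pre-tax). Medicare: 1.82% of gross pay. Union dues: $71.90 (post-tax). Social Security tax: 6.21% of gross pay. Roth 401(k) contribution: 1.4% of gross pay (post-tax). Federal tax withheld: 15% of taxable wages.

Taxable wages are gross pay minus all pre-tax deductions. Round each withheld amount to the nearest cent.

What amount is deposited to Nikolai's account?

Regular pay: 38 × $50.15 = $1905.70
Overtime pay: 4 × $50.15 × 1.5 = $300.90
Gross pay = $1905.70 + $300.90 = $2206.60
SIMPLE IRA contribution: $2206.60 × 0.0949 = $209.41
Taxable wages = $2206.60 − $209.41 = $1997.19
Municipal income tax: $1997.19 × 0.025 = $49.93
Federal tax withheld: $1997.19 × 0.15 = $299.58
Medicare: $2206.60 × 0.0182 = $40.16
Social Security tax: $2206.60 × 0.0621 = $137.03
Parking deduction: $164.50
Roth 401(k) contribution: $2206.60 × 0.014 = $30.89
Union dues: $71.90
Total deductions = $209.41 + $49.93 + $299.58 + $40.16 + $137.03 + $164.50 + $30.89 + $71.90 = $1003.40
Net pay = $2206.60 − $1003.40 = $1203.20

$1203.20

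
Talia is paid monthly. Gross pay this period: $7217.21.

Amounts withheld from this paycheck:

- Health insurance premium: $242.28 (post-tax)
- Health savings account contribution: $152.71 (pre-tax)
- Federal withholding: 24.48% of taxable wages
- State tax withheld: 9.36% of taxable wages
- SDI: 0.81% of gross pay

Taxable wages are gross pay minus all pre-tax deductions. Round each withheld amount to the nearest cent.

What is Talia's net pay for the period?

Health savings account contribution: $152.71
Taxable wages = $7217.21 − $152.71 = $7064.50
State tax withheld: $7064.50 × 0.0936 = $661.24
Federal withholding: $7064.50 × 0.2448 = $1729.39
SDI: $7217.21 × 0.0081 = $58.46
Health insurance premium: $242.28
Total deductions = $152.71 + $661.24 + $1729.39 + $58.46 + $242.28 = $2844.08
Net pay = $7217.21 − $2844.08 = $4373.13

$4373.13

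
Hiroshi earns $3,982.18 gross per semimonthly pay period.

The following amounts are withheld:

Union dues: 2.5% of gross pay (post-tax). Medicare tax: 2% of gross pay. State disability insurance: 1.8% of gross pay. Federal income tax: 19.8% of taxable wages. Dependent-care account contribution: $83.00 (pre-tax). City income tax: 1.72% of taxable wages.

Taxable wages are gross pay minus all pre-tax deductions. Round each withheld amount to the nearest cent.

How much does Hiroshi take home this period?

Dependent-care account contribution: $83.00
Taxable wages = $3,982.18 − $83.00 = $3,899.18
City income tax: $3,899.18 × 0.0172 = $67.07
Federal income tax: $3,899.18 × 0.198 = $772.04
State disability insurance: $3,982.18 × 0.018 = $71.68
Medicare tax: $3,982.18 × 0.02 = $79.64
Union dues: $3,982.18 × 0.025 = $99.55
Total deductions = $83.00 + $67.07 + $772.04 + $71.68 + $79.64 + $99.55 = $1,172.98
Net pay = $3,982.18 − $1,172.98 = $2,809.20

$2,809.20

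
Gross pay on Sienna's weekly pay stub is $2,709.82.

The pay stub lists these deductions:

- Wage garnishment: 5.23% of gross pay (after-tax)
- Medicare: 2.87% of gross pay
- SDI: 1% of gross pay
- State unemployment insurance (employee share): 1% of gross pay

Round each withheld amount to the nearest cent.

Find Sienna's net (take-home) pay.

State unemployment insurance (employee share): $2,709.82 × 0.01 = $27.10
SDI: $2,709.82 × 0.01 = $27.10
Medicare: $2,709.82 × 0.0287 = $77.77
Wage garnishment: $2,709.82 × 0.0523 = $141.72
Total deductions = $27.10 + $27.10 + $77.77 + $141.72 = $273.69
Net pay = $2,709.82 − $273.69 = $2,436.13

$2,436.13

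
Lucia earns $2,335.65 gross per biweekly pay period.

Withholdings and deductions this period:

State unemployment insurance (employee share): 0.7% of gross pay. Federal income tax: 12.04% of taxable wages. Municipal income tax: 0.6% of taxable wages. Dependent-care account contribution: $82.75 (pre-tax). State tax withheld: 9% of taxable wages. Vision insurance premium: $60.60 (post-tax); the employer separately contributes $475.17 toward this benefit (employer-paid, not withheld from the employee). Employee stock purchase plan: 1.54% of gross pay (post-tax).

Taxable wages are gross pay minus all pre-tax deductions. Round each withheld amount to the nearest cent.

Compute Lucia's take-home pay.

$1,652.45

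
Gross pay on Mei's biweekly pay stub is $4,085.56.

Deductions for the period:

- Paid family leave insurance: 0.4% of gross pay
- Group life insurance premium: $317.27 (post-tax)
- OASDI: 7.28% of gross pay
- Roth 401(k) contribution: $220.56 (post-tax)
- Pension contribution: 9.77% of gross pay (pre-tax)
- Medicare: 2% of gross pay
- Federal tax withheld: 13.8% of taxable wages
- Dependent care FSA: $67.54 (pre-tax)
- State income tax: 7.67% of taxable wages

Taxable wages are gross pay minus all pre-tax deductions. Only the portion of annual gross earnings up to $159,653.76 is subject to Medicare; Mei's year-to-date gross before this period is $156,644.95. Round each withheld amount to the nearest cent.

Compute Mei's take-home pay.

$1,930.11

Dependent care FSA: $67.54
Pension contribution: $4,085.56 × 0.0977 = $399.16
Pre-tax total = $67.54 + $399.16 = $466.70
Taxable wages = $4,085.56 − $466.70 = $3,618.86
Federal tax withheld: $3,618.86 × 0.138 = $499.40
State income tax: $3,618.86 × 0.0767 = $277.57
OASDI: $4,085.56 × 0.0728 = $297.43
Medicare: only $159,653.76 − $156,644.95 = $3,008.81 of this check is subject → $3,008.81 × 0.02 = $60.18
Paid family leave insurance: $4,085.56 × 0.004 = $16.34
Roth 401(k) contribution: $220.56
Group life insurance premium: $317.27
Total deductions = $67.54 + $399.16 + $499.40 + $277.57 + $297.43 + $60.18 + $16.34 + $220.56 + $317.27 = $2,155.45
Net pay = $4,085.56 − $2,155.45 = $1,930.11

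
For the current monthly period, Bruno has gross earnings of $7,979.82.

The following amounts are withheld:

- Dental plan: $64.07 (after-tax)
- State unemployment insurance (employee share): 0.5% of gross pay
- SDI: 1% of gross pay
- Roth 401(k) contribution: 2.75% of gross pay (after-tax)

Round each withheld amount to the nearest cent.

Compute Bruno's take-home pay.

$7,576.60

SDI: $7,979.82 × 0.01 = $79.80
State unemployment insurance (employee share): $7,979.82 × 0.005 = $39.90
Dental plan: $64.07
Roth 401(k) contribution: $7,979.82 × 0.0275 = $219.45
Total deductions = $79.80 + $39.90 + $64.07 + $219.45 = $403.22
Net pay = $7,979.82 − $403.22 = $7,576.60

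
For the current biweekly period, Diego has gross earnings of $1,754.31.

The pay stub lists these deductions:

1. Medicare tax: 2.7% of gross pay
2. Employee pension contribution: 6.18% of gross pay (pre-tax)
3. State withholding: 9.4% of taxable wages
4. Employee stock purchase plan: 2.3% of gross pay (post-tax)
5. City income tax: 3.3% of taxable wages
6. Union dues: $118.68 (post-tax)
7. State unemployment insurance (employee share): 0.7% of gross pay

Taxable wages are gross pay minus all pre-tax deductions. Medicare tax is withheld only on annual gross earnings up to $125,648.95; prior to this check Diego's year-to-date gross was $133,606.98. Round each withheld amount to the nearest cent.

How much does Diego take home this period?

$1,265.56

Employee pension contribution: $1,754.31 × 0.0618 = $108.42
Taxable wages = $1,754.31 − $108.42 = $1,645.89
State withholding: $1,645.89 × 0.094 = $154.71
City income tax: $1,645.89 × 0.033 = $54.31
State unemployment insurance (employee share): $1,754.31 × 0.007 = $12.28
Medicare tax: annual cap $125,648.95 already reached (YTD $133,606.98), so $0.00
Employee stock purchase plan: $1,754.31 × 0.023 = $40.35
Union dues: $118.68
Total deductions = $108.42 + $154.71 + $54.31 + $12.28 + $0.00 + $40.35 + $118.68 = $488.75
Net pay = $1,754.31 − $488.75 = $1,265.56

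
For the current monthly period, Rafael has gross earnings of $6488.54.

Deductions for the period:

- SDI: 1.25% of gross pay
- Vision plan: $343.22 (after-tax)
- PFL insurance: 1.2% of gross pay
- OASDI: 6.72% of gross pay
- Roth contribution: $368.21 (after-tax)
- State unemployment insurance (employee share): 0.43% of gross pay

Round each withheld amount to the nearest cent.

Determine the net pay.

$5154.21

PFL insurance: $6488.54 × 0.012 = $77.86
SDI: $6488.54 × 0.0125 = $81.11
State unemployment insurance (employee share): $6488.54 × 0.0043 = $27.90
OASDI: $6488.54 × 0.0672 = $436.03
Roth contribution: $368.21
Vision plan: $343.22
Total deductions = $77.86 + $81.11 + $27.90 + $436.03 + $368.21 + $343.22 = $1334.33
Net pay = $6488.54 − $1334.33 = $5154.21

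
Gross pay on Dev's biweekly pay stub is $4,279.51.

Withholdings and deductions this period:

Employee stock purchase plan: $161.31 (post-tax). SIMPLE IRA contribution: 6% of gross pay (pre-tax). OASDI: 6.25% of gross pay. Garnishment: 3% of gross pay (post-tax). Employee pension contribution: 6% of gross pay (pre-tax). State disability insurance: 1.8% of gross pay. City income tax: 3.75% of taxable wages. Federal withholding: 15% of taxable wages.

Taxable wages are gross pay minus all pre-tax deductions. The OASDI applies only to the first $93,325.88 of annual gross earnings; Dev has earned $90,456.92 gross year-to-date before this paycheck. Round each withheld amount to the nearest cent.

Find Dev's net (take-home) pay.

$2,513.81

SIMPLE IRA contribution: $4,279.51 × 0.06 = $256.77
Employee pension contribution: $4,279.51 × 0.06 = $256.77
Pre-tax total = $256.77 + $256.77 = $513.54
Taxable wages = $4,279.51 − $513.54 = $3,765.97
Federal withholding: $3,765.97 × 0.15 = $564.90
City income tax: $3,765.97 × 0.0375 = $141.22
State disability insurance: $4,279.51 × 0.018 = $77.03
OASDI: only $93,325.88 − $90,456.92 = $2,868.96 of this check is subject → $2,868.96 × 0.0625 = $179.31
Employee stock purchase plan: $161.31
Garnishment: $4,279.51 × 0.03 = $128.39
Total deductions = $256.77 + $256.77 + $564.90 + $141.22 + $77.03 + $179.31 + $161.31 + $128.39 = $1,765.70
Net pay = $4,279.51 − $1,765.70 = $2,513.81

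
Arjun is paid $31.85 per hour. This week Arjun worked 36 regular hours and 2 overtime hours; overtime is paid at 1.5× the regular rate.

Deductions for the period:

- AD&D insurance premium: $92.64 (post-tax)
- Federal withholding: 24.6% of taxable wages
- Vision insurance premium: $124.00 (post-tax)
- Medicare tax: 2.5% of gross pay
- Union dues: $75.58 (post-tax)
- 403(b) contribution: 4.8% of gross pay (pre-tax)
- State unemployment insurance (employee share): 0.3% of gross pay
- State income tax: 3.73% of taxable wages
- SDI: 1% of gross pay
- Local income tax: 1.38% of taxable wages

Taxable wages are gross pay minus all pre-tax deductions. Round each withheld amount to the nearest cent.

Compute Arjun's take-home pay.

$491.78

Regular pay: 36 × $31.85 = $1146.60
Overtime pay: 2 × $31.85 × 1.5 = $95.55
Gross pay = $1146.60 + $95.55 = $1242.15
403(b) contribution: $1242.15 × 0.048 = $59.62
Taxable wages = $1242.15 − $59.62 = $1182.53
State income tax: $1182.53 × 0.0373 = $44.11
Federal withholding: $1182.53 × 0.246 = $290.90
Local income tax: $1182.53 × 0.0138 = $16.32
State unemployment insurance (employee share): $1242.15 × 0.003 = $3.73
SDI: $1242.15 × 0.01 = $12.42
Medicare tax: $1242.15 × 0.025 = $31.05
Vision insurance premium: $124.00
AD&D insurance premium: $92.64
Union dues: $75.58
Total deductions = $59.62 + $44.11 + $290.90 + $16.32 + $3.73 + $12.42 + $31.05 + $124.00 + $92.64 + $75.58 = $750.37
Net pay = $1242.15 − $750.37 = $491.78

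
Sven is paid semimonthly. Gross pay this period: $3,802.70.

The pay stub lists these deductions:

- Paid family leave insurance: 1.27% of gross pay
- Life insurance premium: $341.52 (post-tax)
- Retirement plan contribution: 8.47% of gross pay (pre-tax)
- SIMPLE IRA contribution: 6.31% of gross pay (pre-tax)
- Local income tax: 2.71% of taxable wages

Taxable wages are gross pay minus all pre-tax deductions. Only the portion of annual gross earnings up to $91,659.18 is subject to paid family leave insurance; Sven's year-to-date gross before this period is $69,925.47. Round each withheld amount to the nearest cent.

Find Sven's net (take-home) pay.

$2,763.03

SIMPLE IRA contribution: $3,802.70 × 0.0631 = $239.95
Retirement plan contribution: $3,802.70 × 0.0847 = $322.09
Pre-tax total = $239.95 + $322.09 = $562.04
Taxable wages = $3,802.70 − $562.04 = $3,240.66
Local income tax: $3,240.66 × 0.0271 = $87.82
Paid family leave insurance: cap not yet reached, full $3,802.70 is subject → $3,802.70 × 0.0127 = $48.29
Life insurance premium: $341.52
Total deductions = $239.95 + $322.09 + $87.82 + $48.29 + $341.52 = $1,039.67
Net pay = $3,802.70 − $1,039.67 = $2,763.03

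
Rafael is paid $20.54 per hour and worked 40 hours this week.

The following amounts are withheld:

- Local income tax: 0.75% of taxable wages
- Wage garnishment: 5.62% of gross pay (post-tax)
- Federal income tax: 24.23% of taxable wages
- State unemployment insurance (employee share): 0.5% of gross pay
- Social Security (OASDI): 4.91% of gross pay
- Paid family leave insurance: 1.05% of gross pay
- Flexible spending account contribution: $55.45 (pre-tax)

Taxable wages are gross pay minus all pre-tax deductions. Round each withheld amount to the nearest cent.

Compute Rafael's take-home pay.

Gross pay: 40 × $20.54 = $821.60
Flexible spending account contribution: $55.45
Taxable wages = $821.60 − $55.45 = $766.15
Local income tax: $766.15 × 0.0075 = $5.75
Federal income tax: $766.15 × 0.2423 = $185.64
Social Security (OASDI): $821.60 × 0.0491 = $40.34
State unemployment insurance (employee share): $821.60 × 0.005 = $4.11
Paid family leave insurance: $821.60 × 0.0105 = $8.63
Wage garnishment: $821.60 × 0.0562 = $46.17
Total deductions = $55.45 + $5.75 + $185.64 + $40.34 + $4.11 + $8.63 + $46.17 = $346.09
Net pay = $821.60 − $346.09 = $475.51

$475.51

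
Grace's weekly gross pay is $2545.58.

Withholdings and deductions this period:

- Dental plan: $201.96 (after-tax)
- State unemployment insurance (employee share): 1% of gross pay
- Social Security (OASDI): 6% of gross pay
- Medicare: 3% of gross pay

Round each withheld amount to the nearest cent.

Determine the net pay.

$2089.06

State unemployment insurance (employee share): $2545.58 × 0.01 = $25.46
Social Security (OASDI): $2545.58 × 0.06 = $152.73
Medicare: $2545.58 × 0.03 = $76.37
Dental plan: $201.96
Total deductions = $25.46 + $152.73 + $76.37 + $201.96 = $456.52
Net pay = $2545.58 − $456.52 = $2089.06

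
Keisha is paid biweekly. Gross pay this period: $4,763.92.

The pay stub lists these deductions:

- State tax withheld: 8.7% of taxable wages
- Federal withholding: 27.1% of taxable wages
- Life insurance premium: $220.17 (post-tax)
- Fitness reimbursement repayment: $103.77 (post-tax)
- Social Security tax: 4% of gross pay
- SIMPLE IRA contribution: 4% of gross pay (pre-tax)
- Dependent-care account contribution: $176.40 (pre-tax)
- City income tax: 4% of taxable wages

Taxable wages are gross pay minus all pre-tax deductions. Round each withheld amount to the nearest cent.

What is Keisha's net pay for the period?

SIMPLE IRA contribution: $4,763.92 × 0.04 = $190.56
Dependent-care account contribution: $176.40
Pre-tax total = $190.56 + $176.40 = $366.96
Taxable wages = $4,763.92 − $366.96 = $4,396.96
State tax withheld: $4,396.96 × 0.087 = $382.54
City income tax: $4,396.96 × 0.04 = $175.88
Federal withholding: $4,396.96 × 0.271 = $1,191.58
Social Security tax: $4,763.92 × 0.04 = $190.56
Life insurance premium: $220.17
Fitness reimbursement repayment: $103.77
Total deductions = $190.56 + $176.40 + $382.54 + $175.88 + $1,191.58 + $190.56 + $220.17 + $103.77 = $2,631.46
Net pay = $4,763.92 − $2,631.46 = $2,132.46

$2,132.46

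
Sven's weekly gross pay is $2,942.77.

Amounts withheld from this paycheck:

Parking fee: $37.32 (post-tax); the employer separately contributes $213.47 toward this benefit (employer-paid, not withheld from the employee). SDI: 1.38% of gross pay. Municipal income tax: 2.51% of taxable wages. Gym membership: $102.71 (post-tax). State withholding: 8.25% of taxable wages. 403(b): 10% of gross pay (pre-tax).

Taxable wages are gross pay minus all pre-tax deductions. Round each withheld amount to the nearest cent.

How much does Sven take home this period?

$2,182.87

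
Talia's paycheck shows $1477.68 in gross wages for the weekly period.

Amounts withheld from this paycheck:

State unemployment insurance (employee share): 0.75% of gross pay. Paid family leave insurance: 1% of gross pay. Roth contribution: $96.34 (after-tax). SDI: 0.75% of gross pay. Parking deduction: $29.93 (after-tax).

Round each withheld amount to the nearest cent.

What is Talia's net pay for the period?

$1314.47

SDI: $1477.68 × 0.0075 = $11.08
Paid family leave insurance: $1477.68 × 0.01 = $14.78
State unemployment insurance (employee share): $1477.68 × 0.0075 = $11.08
Parking deduction: $29.93
Roth contribution: $96.34
Total deductions = $11.08 + $14.78 + $11.08 + $29.93 + $96.34 = $163.21
Net pay = $1477.68 − $163.21 = $1314.47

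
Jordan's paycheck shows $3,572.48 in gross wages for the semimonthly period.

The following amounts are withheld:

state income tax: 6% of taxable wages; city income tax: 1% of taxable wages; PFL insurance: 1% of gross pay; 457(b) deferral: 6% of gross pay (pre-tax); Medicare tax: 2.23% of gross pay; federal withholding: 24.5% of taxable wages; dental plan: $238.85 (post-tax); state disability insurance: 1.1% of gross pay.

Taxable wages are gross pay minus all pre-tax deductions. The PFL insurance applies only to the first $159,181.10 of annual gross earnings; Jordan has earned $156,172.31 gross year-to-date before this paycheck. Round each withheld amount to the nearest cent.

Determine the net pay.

457(b) deferral: $3,572.48 × 0.06 = $214.35
Taxable wages = $3,572.48 − $214.35 = $3,358.13
State income tax: $3,358.13 × 0.06 = $201.49
Federal withholding: $3,358.13 × 0.245 = $822.74
City income tax: $3,358.13 × 0.01 = $33.58
State disability insurance: $3,572.48 × 0.011 = $39.30
PFL insurance: only $159,181.10 − $156,172.31 = $3,008.79 of this check is subject → $3,008.79 × 0.01 = $30.09
Medicare tax: $3,572.48 × 0.0223 = $79.67
Dental plan: $238.85
Total deductions = $214.35 + $201.49 + $822.74 + $33.58 + $39.30 + $30.09 + $79.67 + $238.85 = $1,660.07
Net pay = $3,572.48 − $1,660.07 = $1,912.41

$1,912.41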